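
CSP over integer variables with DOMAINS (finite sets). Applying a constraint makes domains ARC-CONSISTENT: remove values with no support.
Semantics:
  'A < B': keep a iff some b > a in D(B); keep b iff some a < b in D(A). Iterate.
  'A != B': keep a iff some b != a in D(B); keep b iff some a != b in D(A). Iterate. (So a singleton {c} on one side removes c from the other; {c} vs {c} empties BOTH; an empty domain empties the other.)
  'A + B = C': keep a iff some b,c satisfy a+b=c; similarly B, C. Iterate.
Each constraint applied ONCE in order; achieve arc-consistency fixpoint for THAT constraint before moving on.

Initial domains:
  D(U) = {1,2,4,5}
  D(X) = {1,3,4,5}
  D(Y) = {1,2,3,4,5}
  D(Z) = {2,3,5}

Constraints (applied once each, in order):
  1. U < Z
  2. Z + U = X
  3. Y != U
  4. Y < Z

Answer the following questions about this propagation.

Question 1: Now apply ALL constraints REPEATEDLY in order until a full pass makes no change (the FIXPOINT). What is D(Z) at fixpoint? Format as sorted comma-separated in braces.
pass 0 (initial): D(Z)={2,3,5}
pass 1: U {1,2,4,5}->{1,2}; X {1,3,4,5}->{3,4,5}; Y {1,2,3,4,5}->{1,2}; Z {2,3,5}->{2,3}
pass 2: no change
Fixpoint after 2 passes: D(Z) = {2,3}

Answer: {2,3}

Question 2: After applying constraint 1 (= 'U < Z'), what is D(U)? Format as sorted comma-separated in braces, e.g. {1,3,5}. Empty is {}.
Constraint 1 (U < Z) on D(U)={1,2,4,5} D(Z)={2,3,5}: U {1,2,4,5}->{1,2,4}
So after constraint 1: D(U) = {1,2,4}

Answer: {1,2,4}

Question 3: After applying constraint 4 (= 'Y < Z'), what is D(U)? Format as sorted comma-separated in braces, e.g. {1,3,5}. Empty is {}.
Constraint 1 (U < Z) on D(U)={1,2,4,5} D(Z)={2,3,5}: U {1,2,4,5}->{1,2,4}
Constraint 2 (Z + U = X) on D(Z)={2,3,5} D(U)={1,2,4} D(X)={1,3,4,5}: Z {2,3,5}->{2,3}; U {1,2,4}->{1,2}; X {1,3,4,5}->{3,4,5}
Constraint 3 (Y != U) on D(Y)={1,2,3,4,5} D(U)={1,2}: no change
Constraint 4 (Y < Z) on D(Y)={1,2,3,4,5} D(Z)={2,3}: Y {1,2,3,4,5}->{1,2}
So after constraint 4: D(U) = {1,2}

Answer: {1,2}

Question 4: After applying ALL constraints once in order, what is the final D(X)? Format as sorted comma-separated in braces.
Constraint 1 (U < Z) on D(U)={1,2,4,5} D(Z)={2,3,5}: U {1,2,4,5}->{1,2,4}
Constraint 2 (Z + U = X) on D(Z)={2,3,5} D(U)={1,2,4} D(X)={1,3,4,5}: Z {2,3,5}->{2,3}; U {1,2,4}->{1,2}; X {1,3,4,5}->{3,4,5}
Constraint 3 (Y != U) on D(Y)={1,2,3,4,5} D(U)={1,2}: no change
Constraint 4 (Y < Z) on D(Y)={1,2,3,4,5} D(Z)={2,3}: Y {1,2,3,4,5}->{1,2}
So after all 4 constraints: D(X) = {3,4,5}

Answer: {3,4,5}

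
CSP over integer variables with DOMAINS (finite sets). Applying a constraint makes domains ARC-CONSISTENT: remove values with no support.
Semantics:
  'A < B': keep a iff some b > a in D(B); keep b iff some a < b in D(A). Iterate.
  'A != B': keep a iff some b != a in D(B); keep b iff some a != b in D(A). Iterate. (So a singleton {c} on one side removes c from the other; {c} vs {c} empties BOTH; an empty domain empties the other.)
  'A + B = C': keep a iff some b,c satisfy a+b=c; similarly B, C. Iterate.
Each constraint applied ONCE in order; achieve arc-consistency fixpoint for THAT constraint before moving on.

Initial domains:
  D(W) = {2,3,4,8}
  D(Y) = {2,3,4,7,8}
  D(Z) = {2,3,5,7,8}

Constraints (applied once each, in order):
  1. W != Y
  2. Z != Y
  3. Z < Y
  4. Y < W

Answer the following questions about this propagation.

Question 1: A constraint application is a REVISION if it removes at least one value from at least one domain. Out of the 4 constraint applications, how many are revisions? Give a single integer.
Answer: 2

Derivation:
Constraint 1 (W != Y) on D(W)={2,3,4,8} D(Y)={2,3,4,7,8}: no change => not a revision
Constraint 2 (Z != Y) on D(Z)={2,3,5,7,8} D(Y)={2,3,4,7,8}: no change => not a revision
Constraint 3 (Z < Y) on D(Z)={2,3,5,7,8} D(Y)={2,3,4,7,8}: Z {2,3,5,7,8}->{2,3,5,7}; Y {2,3,4,7,8}->{3,4,7,8} => REVISION
Constraint 4 (Y < W) on D(Y)={3,4,7,8} D(W)={2,3,4,8}: Y {3,4,7,8}->{3,4,7}; W {2,3,4,8}->{4,8} => REVISION
Total revisions = 2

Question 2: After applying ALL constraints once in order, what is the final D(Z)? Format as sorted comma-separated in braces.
Answer: {2,3,5,7}

Derivation:
Constraint 1 (W != Y) on D(W)={2,3,4,8} D(Y)={2,3,4,7,8}: no change
Constraint 2 (Z != Y) on D(Z)={2,3,5,7,8} D(Y)={2,3,4,7,8}: no change
Constraint 3 (Z < Y) on D(Z)={2,3,5,7,8} D(Y)={2,3,4,7,8}: Z {2,3,5,7,8}->{2,3,5,7}; Y {2,3,4,7,8}->{3,4,7,8}
Constraint 4 (Y < W) on D(Y)={3,4,7,8} D(W)={2,3,4,8}: Y {3,4,7,8}->{3,4,7}; W {2,3,4,8}->{4,8}
So after all 4 constraints: D(Z) = {2,3,5,7}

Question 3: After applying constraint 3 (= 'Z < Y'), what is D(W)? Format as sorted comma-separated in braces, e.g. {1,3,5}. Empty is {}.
Constraint 1 (W != Y) on D(W)={2,3,4,8} D(Y)={2,3,4,7,8}: no change
Constraint 2 (Z != Y) on D(Z)={2,3,5,7,8} D(Y)={2,3,4,7,8}: no change
Constraint 3 (Z < Y) on D(Z)={2,3,5,7,8} D(Y)={2,3,4,7,8}: Z {2,3,5,7,8}->{2,3,5,7}; Y {2,3,4,7,8}->{3,4,7,8}
So after constraint 3: D(W) = {2,3,4,8}

Answer: {2,3,4,8}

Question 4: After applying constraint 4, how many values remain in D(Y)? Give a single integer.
Constraint 1 (W != Y) on D(W)={2,3,4,8} D(Y)={2,3,4,7,8}: no change
Constraint 2 (Z != Y) on D(Z)={2,3,5,7,8} D(Y)={2,3,4,7,8}: no change
Constraint 3 (Z < Y) on D(Z)={2,3,5,7,8} D(Y)={2,3,4,7,8}: Z {2,3,5,7,8}->{2,3,5,7}; Y {2,3,4,7,8}->{3,4,7,8}
Constraint 4 (Y < W) on D(Y)={3,4,7,8} D(W)={2,3,4,8}: Y {3,4,7,8}->{3,4,7}; W {2,3,4,8}->{4,8}
So after constraint 4: D(Y)={3,4,7}, size = 3

Answer: 3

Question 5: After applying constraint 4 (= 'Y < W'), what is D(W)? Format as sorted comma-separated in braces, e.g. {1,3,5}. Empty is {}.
Constraint 1 (W != Y) on D(W)={2,3,4,8} D(Y)={2,3,4,7,8}: no change
Constraint 2 (Z != Y) on D(Z)={2,3,5,7,8} D(Y)={2,3,4,7,8}: no change
Constraint 3 (Z < Y) on D(Z)={2,3,5,7,8} D(Y)={2,3,4,7,8}: Z {2,3,5,7,8}->{2,3,5,7}; Y {2,3,4,7,8}->{3,4,7,8}
Constraint 4 (Y < W) on D(Y)={3,4,7,8} D(W)={2,3,4,8}: Y {3,4,7,8}->{3,4,7}; W {2,3,4,8}->{4,8}
So after constraint 4: D(W) = {4,8}

Answer: {4,8}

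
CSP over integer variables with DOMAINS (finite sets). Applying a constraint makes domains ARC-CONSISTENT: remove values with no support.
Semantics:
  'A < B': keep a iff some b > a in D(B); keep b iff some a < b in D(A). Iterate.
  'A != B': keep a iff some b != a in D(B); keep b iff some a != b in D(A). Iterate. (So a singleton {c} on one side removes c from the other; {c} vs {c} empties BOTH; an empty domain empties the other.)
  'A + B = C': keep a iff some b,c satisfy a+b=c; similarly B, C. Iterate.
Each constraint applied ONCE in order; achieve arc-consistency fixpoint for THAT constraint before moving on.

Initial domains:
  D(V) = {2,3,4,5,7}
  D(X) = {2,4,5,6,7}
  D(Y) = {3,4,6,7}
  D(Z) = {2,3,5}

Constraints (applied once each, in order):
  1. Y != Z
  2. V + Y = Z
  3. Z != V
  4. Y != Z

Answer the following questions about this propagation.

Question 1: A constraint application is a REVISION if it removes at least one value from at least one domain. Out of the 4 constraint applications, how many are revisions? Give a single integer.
Answer: 1

Derivation:
Constraint 1 (Y != Z) on D(Y)={3,4,6,7} D(Z)={2,3,5}: no change => not a revision
Constraint 2 (V + Y = Z) on D(V)={2,3,4,5,7} D(Y)={3,4,6,7} D(Z)={2,3,5}: V {2,3,4,5,7}->{2}; Y {3,4,6,7}->{3}; Z {2,3,5}->{5} => REVISION
Constraint 3 (Z != V) on D(Z)={5} D(V)={2}: no change => not a revision
Constraint 4 (Y != Z) on D(Y)={3} D(Z)={5}: no change => not a revision
Total revisions = 1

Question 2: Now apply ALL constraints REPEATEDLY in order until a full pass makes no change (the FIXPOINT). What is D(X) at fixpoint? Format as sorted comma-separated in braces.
pass 0 (initial): D(X)={2,4,5,6,7}
pass 1: V {2,3,4,5,7}->{2}; Y {3,4,6,7}->{3}; Z {2,3,5}->{5}
pass 2: no change
Fixpoint after 2 passes: D(X) = {2,4,5,6,7}

Answer: {2,4,5,6,7}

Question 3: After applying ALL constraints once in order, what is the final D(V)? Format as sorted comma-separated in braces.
Constraint 1 (Y != Z) on D(Y)={3,4,6,7} D(Z)={2,3,5}: no change
Constraint 2 (V + Y = Z) on D(V)={2,3,4,5,7} D(Y)={3,4,6,7} D(Z)={2,3,5}: V {2,3,4,5,7}->{2}; Y {3,4,6,7}->{3}; Z {2,3,5}->{5}
Constraint 3 (Z != V) on D(Z)={5} D(V)={2}: no change
Constraint 4 (Y != Z) on D(Y)={3} D(Z)={5}: no change
So after all 4 constraints: D(V) = {2}

Answer: {2}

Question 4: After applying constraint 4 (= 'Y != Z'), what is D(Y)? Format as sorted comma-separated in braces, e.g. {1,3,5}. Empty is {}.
Answer: {3}

Derivation:
Constraint 1 (Y != Z) on D(Y)={3,4,6,7} D(Z)={2,3,5}: no change
Constraint 2 (V + Y = Z) on D(V)={2,3,4,5,7} D(Y)={3,4,6,7} D(Z)={2,3,5}: V {2,3,4,5,7}->{2}; Y {3,4,6,7}->{3}; Z {2,3,5}->{5}
Constraint 3 (Z != V) on D(Z)={5} D(V)={2}: no change
Constraint 4 (Y != Z) on D(Y)={3} D(Z)={5}: no change
So after constraint 4: D(Y) = {3}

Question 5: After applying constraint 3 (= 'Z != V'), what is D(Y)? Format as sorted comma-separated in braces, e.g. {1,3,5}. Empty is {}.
Constraint 1 (Y != Z) on D(Y)={3,4,6,7} D(Z)={2,3,5}: no change
Constraint 2 (V + Y = Z) on D(V)={2,3,4,5,7} D(Y)={3,4,6,7} D(Z)={2,3,5}: V {2,3,4,5,7}->{2}; Y {3,4,6,7}->{3}; Z {2,3,5}->{5}
Constraint 3 (Z != V) on D(Z)={5} D(V)={2}: no change
So after constraint 3: D(Y) = {3}

Answer: {3}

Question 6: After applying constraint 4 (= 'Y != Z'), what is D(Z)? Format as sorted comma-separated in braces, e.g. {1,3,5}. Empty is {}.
Constraint 1 (Y != Z) on D(Y)={3,4,6,7} D(Z)={2,3,5}: no change
Constraint 2 (V + Y = Z) on D(V)={2,3,4,5,7} D(Y)={3,4,6,7} D(Z)={2,3,5}: V {2,3,4,5,7}->{2}; Y {3,4,6,7}->{3}; Z {2,3,5}->{5}
Constraint 3 (Z != V) on D(Z)={5} D(V)={2}: no change
Constraint 4 (Y != Z) on D(Y)={3} D(Z)={5}: no change
So after constraint 4: D(Z) = {5}

Answer: {5}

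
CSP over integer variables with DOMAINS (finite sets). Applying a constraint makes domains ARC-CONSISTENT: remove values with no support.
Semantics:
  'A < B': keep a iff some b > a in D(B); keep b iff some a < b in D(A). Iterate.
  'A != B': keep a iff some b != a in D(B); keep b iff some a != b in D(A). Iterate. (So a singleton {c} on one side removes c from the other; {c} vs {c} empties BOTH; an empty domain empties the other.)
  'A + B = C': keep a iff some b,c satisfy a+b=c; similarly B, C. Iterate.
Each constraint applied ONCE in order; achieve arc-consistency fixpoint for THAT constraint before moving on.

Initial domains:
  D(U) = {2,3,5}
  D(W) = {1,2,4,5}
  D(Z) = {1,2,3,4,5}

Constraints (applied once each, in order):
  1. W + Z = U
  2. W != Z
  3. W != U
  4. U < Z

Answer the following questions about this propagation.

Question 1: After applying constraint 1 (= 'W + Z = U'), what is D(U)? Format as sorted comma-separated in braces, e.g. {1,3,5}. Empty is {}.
Constraint 1 (W + Z = U) on D(W)={1,2,4,5} D(Z)={1,2,3,4,5} D(U)={2,3,5}: W {1,2,4,5}->{1,2,4}; Z {1,2,3,4,5}->{1,2,3,4}
So after constraint 1: D(U) = {2,3,5}

Answer: {2,3,5}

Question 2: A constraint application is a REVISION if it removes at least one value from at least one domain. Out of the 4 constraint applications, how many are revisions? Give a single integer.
Answer: 2

Derivation:
Constraint 1 (W + Z = U) on D(W)={1,2,4,5} D(Z)={1,2,3,4,5} D(U)={2,3,5}: W {1,2,4,5}->{1,2,4}; Z {1,2,3,4,5}->{1,2,3,4} => REVISION
Constraint 2 (W != Z) on D(W)={1,2,4} D(Z)={1,2,3,4}: no change => not a revision
Constraint 3 (W != U) on D(W)={1,2,4} D(U)={2,3,5}: no change => not a revision
Constraint 4 (U < Z) on D(U)={2,3,5} D(Z)={1,2,3,4}: U {2,3,5}->{2,3}; Z {1,2,3,4}->{3,4} => REVISION
Total revisions = 2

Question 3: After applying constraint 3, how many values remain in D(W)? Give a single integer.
Constraint 1 (W + Z = U) on D(W)={1,2,4,5} D(Z)={1,2,3,4,5} D(U)={2,3,5}: W {1,2,4,5}->{1,2,4}; Z {1,2,3,4,5}->{1,2,3,4}
Constraint 2 (W != Z) on D(W)={1,2,4} D(Z)={1,2,3,4}: no change
Constraint 3 (W != U) on D(W)={1,2,4} D(U)={2,3,5}: no change
So after constraint 3: D(W)={1,2,4}, size = 3

Answer: 3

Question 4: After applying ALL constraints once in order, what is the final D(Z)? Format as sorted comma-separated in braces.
Constraint 1 (W + Z = U) on D(W)={1,2,4,5} D(Z)={1,2,3,4,5} D(U)={2,3,5}: W {1,2,4,5}->{1,2,4}; Z {1,2,3,4,5}->{1,2,3,4}
Constraint 2 (W != Z) on D(W)={1,2,4} D(Z)={1,2,3,4}: no change
Constraint 3 (W != U) on D(W)={1,2,4} D(U)={2,3,5}: no change
Constraint 4 (U < Z) on D(U)={2,3,5} D(Z)={1,2,3,4}: U {2,3,5}->{2,3}; Z {1,2,3,4}->{3,4}
So after all 4 constraints: D(Z) = {3,4}

Answer: {3,4}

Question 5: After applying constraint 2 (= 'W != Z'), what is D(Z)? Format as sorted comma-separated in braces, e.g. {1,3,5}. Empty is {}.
Constraint 1 (W + Z = U) on D(W)={1,2,4,5} D(Z)={1,2,3,4,5} D(U)={2,3,5}: W {1,2,4,5}->{1,2,4}; Z {1,2,3,4,5}->{1,2,3,4}
Constraint 2 (W != Z) on D(W)={1,2,4} D(Z)={1,2,3,4}: no change
So after constraint 2: D(Z) = {1,2,3,4}

Answer: {1,2,3,4}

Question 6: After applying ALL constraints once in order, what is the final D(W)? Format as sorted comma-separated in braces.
Answer: {1,2,4}

Derivation:
Constraint 1 (W + Z = U) on D(W)={1,2,4,5} D(Z)={1,2,3,4,5} D(U)={2,3,5}: W {1,2,4,5}->{1,2,4}; Z {1,2,3,4,5}->{1,2,3,4}
Constraint 2 (W != Z) on D(W)={1,2,4} D(Z)={1,2,3,4}: no change
Constraint 3 (W != U) on D(W)={1,2,4} D(U)={2,3,5}: no change
Constraint 4 (U < Z) on D(U)={2,3,5} D(Z)={1,2,3,4}: U {2,3,5}->{2,3}; Z {1,2,3,4}->{3,4}
So after all 4 constraints: D(W) = {1,2,4}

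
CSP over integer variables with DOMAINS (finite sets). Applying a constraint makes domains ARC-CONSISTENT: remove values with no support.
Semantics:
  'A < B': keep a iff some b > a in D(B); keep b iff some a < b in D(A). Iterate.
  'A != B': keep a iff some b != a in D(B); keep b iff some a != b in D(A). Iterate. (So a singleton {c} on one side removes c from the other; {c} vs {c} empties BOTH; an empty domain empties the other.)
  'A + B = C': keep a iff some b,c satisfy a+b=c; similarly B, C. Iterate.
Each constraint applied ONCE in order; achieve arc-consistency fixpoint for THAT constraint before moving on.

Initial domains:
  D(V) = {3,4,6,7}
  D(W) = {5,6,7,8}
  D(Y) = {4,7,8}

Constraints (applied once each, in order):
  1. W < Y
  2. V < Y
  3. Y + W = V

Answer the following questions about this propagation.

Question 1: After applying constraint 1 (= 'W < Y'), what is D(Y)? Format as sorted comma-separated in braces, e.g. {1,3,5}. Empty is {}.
Constraint 1 (W < Y) on D(W)={5,6,7,8} D(Y)={4,7,8}: W {5,6,7,8}->{5,6,7}; Y {4,7,8}->{7,8}
So after constraint 1: D(Y) = {7,8}

Answer: {7,8}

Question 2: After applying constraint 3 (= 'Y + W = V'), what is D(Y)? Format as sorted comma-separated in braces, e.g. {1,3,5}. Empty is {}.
Answer: {}

Derivation:
Constraint 1 (W < Y) on D(W)={5,6,7,8} D(Y)={4,7,8}: W {5,6,7,8}->{5,6,7}; Y {4,7,8}->{7,8}
Constraint 2 (V < Y) on D(V)={3,4,6,7} D(Y)={7,8}: no change
Constraint 3 (Y + W = V) on D(Y)={7,8} D(W)={5,6,7} D(V)={3,4,6,7}: Y {7,8}->{}; W {5,6,7}->{}; V {3,4,6,7}->{}
So after constraint 3: D(Y) = {}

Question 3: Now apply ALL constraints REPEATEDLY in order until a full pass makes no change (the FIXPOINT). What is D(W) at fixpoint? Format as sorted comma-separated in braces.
Answer: {}

Derivation:
pass 0 (initial): D(W)={5,6,7,8}
pass 1: V {3,4,6,7}->{}; W {5,6,7,8}->{}; Y {4,7,8}->{}
pass 2: no change
Fixpoint after 2 passes: D(W) = {}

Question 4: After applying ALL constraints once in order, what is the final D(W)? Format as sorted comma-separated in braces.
Constraint 1 (W < Y) on D(W)={5,6,7,8} D(Y)={4,7,8}: W {5,6,7,8}->{5,6,7}; Y {4,7,8}->{7,8}
Constraint 2 (V < Y) on D(V)={3,4,6,7} D(Y)={7,8}: no change
Constraint 3 (Y + W = V) on D(Y)={7,8} D(W)={5,6,7} D(V)={3,4,6,7}: Y {7,8}->{}; W {5,6,7}->{}; V {3,4,6,7}->{}
So after all 3 constraints: D(W) = {}

Answer: {}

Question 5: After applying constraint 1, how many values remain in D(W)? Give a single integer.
Constraint 1 (W < Y) on D(W)={5,6,7,8} D(Y)={4,7,8}: W {5,6,7,8}->{5,6,7}; Y {4,7,8}->{7,8}
So after constraint 1: D(W)={5,6,7}, size = 3

Answer: 3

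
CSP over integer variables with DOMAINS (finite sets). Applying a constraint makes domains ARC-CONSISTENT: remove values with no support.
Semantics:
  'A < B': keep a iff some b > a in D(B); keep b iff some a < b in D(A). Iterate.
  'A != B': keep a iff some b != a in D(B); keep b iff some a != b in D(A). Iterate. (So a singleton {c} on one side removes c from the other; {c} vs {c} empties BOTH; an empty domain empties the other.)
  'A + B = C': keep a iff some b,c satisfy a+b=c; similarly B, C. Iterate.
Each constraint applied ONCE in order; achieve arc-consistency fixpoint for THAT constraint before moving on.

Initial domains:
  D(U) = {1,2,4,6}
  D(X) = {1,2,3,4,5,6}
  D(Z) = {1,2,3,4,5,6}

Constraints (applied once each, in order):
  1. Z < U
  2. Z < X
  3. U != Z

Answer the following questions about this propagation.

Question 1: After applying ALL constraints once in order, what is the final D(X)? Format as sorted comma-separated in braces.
Constraint 1 (Z < U) on D(Z)={1,2,3,4,5,6} D(U)={1,2,4,6}: Z {1,2,3,4,5,6}->{1,2,3,4,5}; U {1,2,4,6}->{2,4,6}
Constraint 2 (Z < X) on D(Z)={1,2,3,4,5} D(X)={1,2,3,4,5,6}: X {1,2,3,4,5,6}->{2,3,4,5,6}
Constraint 3 (U != Z) on D(U)={2,4,6} D(Z)={1,2,3,4,5}: no change
So after all 3 constraints: D(X) = {2,3,4,5,6}

Answer: {2,3,4,5,6}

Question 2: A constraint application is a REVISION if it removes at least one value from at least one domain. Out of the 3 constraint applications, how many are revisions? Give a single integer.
Constraint 1 (Z < U) on D(Z)={1,2,3,4,5,6} D(U)={1,2,4,6}: Z {1,2,3,4,5,6}->{1,2,3,4,5}; U {1,2,4,6}->{2,4,6} => REVISION
Constraint 2 (Z < X) on D(Z)={1,2,3,4,5} D(X)={1,2,3,4,5,6}: X {1,2,3,4,5,6}->{2,3,4,5,6} => REVISION
Constraint 3 (U != Z) on D(U)={2,4,6} D(Z)={1,2,3,4,5}: no change => not a revision
Total revisions = 2

Answer: 2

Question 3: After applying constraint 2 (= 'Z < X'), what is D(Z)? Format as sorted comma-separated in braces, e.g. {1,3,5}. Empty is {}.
Answer: {1,2,3,4,5}

Derivation:
Constraint 1 (Z < U) on D(Z)={1,2,3,4,5,6} D(U)={1,2,4,6}: Z {1,2,3,4,5,6}->{1,2,3,4,5}; U {1,2,4,6}->{2,4,6}
Constraint 2 (Z < X) on D(Z)={1,2,3,4,5} D(X)={1,2,3,4,5,6}: X {1,2,3,4,5,6}->{2,3,4,5,6}
So after constraint 2: D(Z) = {1,2,3,4,5}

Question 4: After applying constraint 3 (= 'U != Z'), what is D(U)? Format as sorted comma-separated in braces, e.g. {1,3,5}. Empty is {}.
Answer: {2,4,6}

Derivation:
Constraint 1 (Z < U) on D(Z)={1,2,3,4,5,6} D(U)={1,2,4,6}: Z {1,2,3,4,5,6}->{1,2,3,4,5}; U {1,2,4,6}->{2,4,6}
Constraint 2 (Z < X) on D(Z)={1,2,3,4,5} D(X)={1,2,3,4,5,6}: X {1,2,3,4,5,6}->{2,3,4,5,6}
Constraint 3 (U != Z) on D(U)={2,4,6} D(Z)={1,2,3,4,5}: no change
So after constraint 3: D(U) = {2,4,6}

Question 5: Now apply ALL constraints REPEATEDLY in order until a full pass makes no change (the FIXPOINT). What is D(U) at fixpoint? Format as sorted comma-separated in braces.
Answer: {2,4,6}

Derivation:
pass 0 (initial): D(U)={1,2,4,6}
pass 1: U {1,2,4,6}->{2,4,6}; X {1,2,3,4,5,6}->{2,3,4,5,6}; Z {1,2,3,4,5,6}->{1,2,3,4,5}
pass 2: no change
Fixpoint after 2 passes: D(U) = {2,4,6}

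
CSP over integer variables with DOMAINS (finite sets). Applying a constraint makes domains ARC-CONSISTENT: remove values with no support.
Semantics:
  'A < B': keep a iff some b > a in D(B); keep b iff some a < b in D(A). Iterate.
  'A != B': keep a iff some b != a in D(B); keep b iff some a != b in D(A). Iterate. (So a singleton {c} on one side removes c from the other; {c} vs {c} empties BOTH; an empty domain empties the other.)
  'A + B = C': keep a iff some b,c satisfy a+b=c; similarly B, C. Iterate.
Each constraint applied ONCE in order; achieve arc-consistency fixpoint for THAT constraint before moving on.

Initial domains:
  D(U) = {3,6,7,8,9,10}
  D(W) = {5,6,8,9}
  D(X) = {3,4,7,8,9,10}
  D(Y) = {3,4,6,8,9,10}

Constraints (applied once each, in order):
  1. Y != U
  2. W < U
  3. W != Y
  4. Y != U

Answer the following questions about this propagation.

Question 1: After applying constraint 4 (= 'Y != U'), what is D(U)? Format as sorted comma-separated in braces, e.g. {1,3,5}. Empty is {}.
Constraint 1 (Y != U) on D(Y)={3,4,6,8,9,10} D(U)={3,6,7,8,9,10}: no change
Constraint 2 (W < U) on D(W)={5,6,8,9} D(U)={3,6,7,8,9,10}: U {3,6,7,8,9,10}->{6,7,8,9,10}
Constraint 3 (W != Y) on D(W)={5,6,8,9} D(Y)={3,4,6,8,9,10}: no change
Constraint 4 (Y != U) on D(Y)={3,4,6,8,9,10} D(U)={6,7,8,9,10}: no change
So after constraint 4: D(U) = {6,7,8,9,10}

Answer: {6,7,8,9,10}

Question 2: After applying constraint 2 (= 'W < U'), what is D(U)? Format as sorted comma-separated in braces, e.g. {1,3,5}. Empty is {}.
Constraint 1 (Y != U) on D(Y)={3,4,6,8,9,10} D(U)={3,6,7,8,9,10}: no change
Constraint 2 (W < U) on D(W)={5,6,8,9} D(U)={3,6,7,8,9,10}: U {3,6,7,8,9,10}->{6,7,8,9,10}
So after constraint 2: D(U) = {6,7,8,9,10}

Answer: {6,7,8,9,10}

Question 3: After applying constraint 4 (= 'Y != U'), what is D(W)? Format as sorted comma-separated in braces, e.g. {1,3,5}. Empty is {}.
Answer: {5,6,8,9}

Derivation:
Constraint 1 (Y != U) on D(Y)={3,4,6,8,9,10} D(U)={3,6,7,8,9,10}: no change
Constraint 2 (W < U) on D(W)={5,6,8,9} D(U)={3,6,7,8,9,10}: U {3,6,7,8,9,10}->{6,7,8,9,10}
Constraint 3 (W != Y) on D(W)={5,6,8,9} D(Y)={3,4,6,8,9,10}: no change
Constraint 4 (Y != U) on D(Y)={3,4,6,8,9,10} D(U)={6,7,8,9,10}: no change
So after constraint 4: D(W) = {5,6,8,9}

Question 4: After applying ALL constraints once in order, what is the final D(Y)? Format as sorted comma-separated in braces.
Constraint 1 (Y != U) on D(Y)={3,4,6,8,9,10} D(U)={3,6,7,8,9,10}: no change
Constraint 2 (W < U) on D(W)={5,6,8,9} D(U)={3,6,7,8,9,10}: U {3,6,7,8,9,10}->{6,7,8,9,10}
Constraint 3 (W != Y) on D(W)={5,6,8,9} D(Y)={3,4,6,8,9,10}: no change
Constraint 4 (Y != U) on D(Y)={3,4,6,8,9,10} D(U)={6,7,8,9,10}: no change
So after all 4 constraints: D(Y) = {3,4,6,8,9,10}

Answer: {3,4,6,8,9,10}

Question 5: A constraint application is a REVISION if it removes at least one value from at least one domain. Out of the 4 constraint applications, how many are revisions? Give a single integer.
Answer: 1

Derivation:
Constraint 1 (Y != U) on D(Y)={3,4,6,8,9,10} D(U)={3,6,7,8,9,10}: no change => not a revision
Constraint 2 (W < U) on D(W)={5,6,8,9} D(U)={3,6,7,8,9,10}: U {3,6,7,8,9,10}->{6,7,8,9,10} => REVISION
Constraint 3 (W != Y) on D(W)={5,6,8,9} D(Y)={3,4,6,8,9,10}: no change => not a revision
Constraint 4 (Y != U) on D(Y)={3,4,6,8,9,10} D(U)={6,7,8,9,10}: no change => not a revision
Total revisions = 1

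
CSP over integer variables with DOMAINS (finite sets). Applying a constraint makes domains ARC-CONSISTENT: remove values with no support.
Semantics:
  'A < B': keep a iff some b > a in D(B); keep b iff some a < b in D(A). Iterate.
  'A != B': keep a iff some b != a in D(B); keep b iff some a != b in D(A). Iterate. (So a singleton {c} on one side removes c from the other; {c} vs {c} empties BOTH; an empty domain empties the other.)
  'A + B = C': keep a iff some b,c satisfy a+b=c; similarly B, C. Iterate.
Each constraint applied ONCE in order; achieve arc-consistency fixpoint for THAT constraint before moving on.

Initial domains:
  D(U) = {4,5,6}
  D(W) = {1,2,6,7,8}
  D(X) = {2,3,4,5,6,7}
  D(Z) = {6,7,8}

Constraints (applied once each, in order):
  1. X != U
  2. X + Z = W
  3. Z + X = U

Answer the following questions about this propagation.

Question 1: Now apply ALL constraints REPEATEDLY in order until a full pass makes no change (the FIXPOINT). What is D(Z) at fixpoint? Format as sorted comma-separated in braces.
Answer: {}

Derivation:
pass 0 (initial): D(Z)={6,7,8}
pass 1: U {4,5,6}->{}; W {1,2,6,7,8}->{8}; X {2,3,4,5,6,7}->{}; Z {6,7,8}->{}
pass 2: W {8}->{}
pass 3: no change
Fixpoint after 3 passes: D(Z) = {}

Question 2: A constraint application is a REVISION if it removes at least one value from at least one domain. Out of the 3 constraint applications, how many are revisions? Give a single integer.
Constraint 1 (X != U) on D(X)={2,3,4,5,6,7} D(U)={4,5,6}: no change => not a revision
Constraint 2 (X + Z = W) on D(X)={2,3,4,5,6,7} D(Z)={6,7,8} D(W)={1,2,6,7,8}: X {2,3,4,5,6,7}->{2}; Z {6,7,8}->{6}; W {1,2,6,7,8}->{8} => REVISION
Constraint 3 (Z + X = U) on D(Z)={6} D(X)={2} D(U)={4,5,6}: Z {6}->{}; X {2}->{}; U {4,5,6}->{} => REVISION
Total revisions = 2

Answer: 2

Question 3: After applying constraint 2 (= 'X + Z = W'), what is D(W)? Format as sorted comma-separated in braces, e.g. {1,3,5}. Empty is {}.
Constraint 1 (X != U) on D(X)={2,3,4,5,6,7} D(U)={4,5,6}: no change
Constraint 2 (X + Z = W) on D(X)={2,3,4,5,6,7} D(Z)={6,7,8} D(W)={1,2,6,7,8}: X {2,3,4,5,6,7}->{2}; Z {6,7,8}->{6}; W {1,2,6,7,8}->{8}
So after constraint 2: D(W) = {8}

Answer: {8}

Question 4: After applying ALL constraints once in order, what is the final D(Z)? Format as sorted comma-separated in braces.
Constraint 1 (X != U) on D(X)={2,3,4,5,6,7} D(U)={4,5,6}: no change
Constraint 2 (X + Z = W) on D(X)={2,3,4,5,6,7} D(Z)={6,7,8} D(W)={1,2,6,7,8}: X {2,3,4,5,6,7}->{2}; Z {6,7,8}->{6}; W {1,2,6,7,8}->{8}
Constraint 3 (Z + X = U) on D(Z)={6} D(X)={2} D(U)={4,5,6}: Z {6}->{}; X {2}->{}; U {4,5,6}->{}
So after all 3 constraints: D(Z) = {}

Answer: {}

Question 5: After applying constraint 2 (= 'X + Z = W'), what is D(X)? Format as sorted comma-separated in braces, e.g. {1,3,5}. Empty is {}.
Constraint 1 (X != U) on D(X)={2,3,4,5,6,7} D(U)={4,5,6}: no change
Constraint 2 (X + Z = W) on D(X)={2,3,4,5,6,7} D(Z)={6,7,8} D(W)={1,2,6,7,8}: X {2,3,4,5,6,7}->{2}; Z {6,7,8}->{6}; W {1,2,6,7,8}->{8}
So after constraint 2: D(X) = {2}

Answer: {2}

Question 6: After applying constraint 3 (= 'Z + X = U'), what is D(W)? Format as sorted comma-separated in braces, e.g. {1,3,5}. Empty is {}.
Answer: {8}

Derivation:
Constraint 1 (X != U) on D(X)={2,3,4,5,6,7} D(U)={4,5,6}: no change
Constraint 2 (X + Z = W) on D(X)={2,3,4,5,6,7} D(Z)={6,7,8} D(W)={1,2,6,7,8}: X {2,3,4,5,6,7}->{2}; Z {6,7,8}->{6}; W {1,2,6,7,8}->{8}
Constraint 3 (Z + X = U) on D(Z)={6} D(X)={2} D(U)={4,5,6}: Z {6}->{}; X {2}->{}; U {4,5,6}->{}
So after constraint 3: D(W) = {8}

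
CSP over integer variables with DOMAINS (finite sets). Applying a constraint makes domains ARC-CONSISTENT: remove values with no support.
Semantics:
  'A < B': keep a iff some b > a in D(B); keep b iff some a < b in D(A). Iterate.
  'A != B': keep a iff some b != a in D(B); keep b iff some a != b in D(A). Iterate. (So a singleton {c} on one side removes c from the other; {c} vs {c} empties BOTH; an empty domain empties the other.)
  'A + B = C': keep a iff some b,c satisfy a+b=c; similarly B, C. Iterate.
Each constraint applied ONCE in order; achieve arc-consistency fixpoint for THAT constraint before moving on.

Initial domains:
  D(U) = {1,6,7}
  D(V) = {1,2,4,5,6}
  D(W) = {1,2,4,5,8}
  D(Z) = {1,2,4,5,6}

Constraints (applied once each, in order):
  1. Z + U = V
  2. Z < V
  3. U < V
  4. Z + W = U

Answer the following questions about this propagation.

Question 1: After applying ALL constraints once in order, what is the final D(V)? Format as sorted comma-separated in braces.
Answer: {2,5,6}

Derivation:
Constraint 1 (Z + U = V) on D(Z)={1,2,4,5,6} D(U)={1,6,7} D(V)={1,2,4,5,6}: Z {1,2,4,5,6}->{1,4,5}; U {1,6,7}->{1}; V {1,2,4,5,6}->{2,5,6}
Constraint 2 (Z < V) on D(Z)={1,4,5} D(V)={2,5,6}: no change
Constraint 3 (U < V) on D(U)={1} D(V)={2,5,6}: no change
Constraint 4 (Z + W = U) on D(Z)={1,4,5} D(W)={1,2,4,5,8} D(U)={1}: Z {1,4,5}->{}; W {1,2,4,5,8}->{}; U {1}->{}
So after all 4 constraints: D(V) = {2,5,6}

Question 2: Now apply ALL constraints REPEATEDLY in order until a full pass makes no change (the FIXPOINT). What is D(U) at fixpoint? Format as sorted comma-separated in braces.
Answer: {}

Derivation:
pass 0 (initial): D(U)={1,6,7}
pass 1: U {1,6,7}->{}; V {1,2,4,5,6}->{2,5,6}; W {1,2,4,5,8}->{}; Z {1,2,4,5,6}->{}
pass 2: V {2,5,6}->{}
pass 3: no change
Fixpoint after 3 passes: D(U) = {}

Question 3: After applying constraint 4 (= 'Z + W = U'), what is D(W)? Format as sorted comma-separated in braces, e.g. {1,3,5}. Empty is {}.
Answer: {}

Derivation:
Constraint 1 (Z + U = V) on D(Z)={1,2,4,5,6} D(U)={1,6,7} D(V)={1,2,4,5,6}: Z {1,2,4,5,6}->{1,4,5}; U {1,6,7}->{1}; V {1,2,4,5,6}->{2,5,6}
Constraint 2 (Z < V) on D(Z)={1,4,5} D(V)={2,5,6}: no change
Constraint 3 (U < V) on D(U)={1} D(V)={2,5,6}: no change
Constraint 4 (Z + W = U) on D(Z)={1,4,5} D(W)={1,2,4,5,8} D(U)={1}: Z {1,4,5}->{}; W {1,2,4,5,8}->{}; U {1}->{}
So after constraint 4: D(W) = {}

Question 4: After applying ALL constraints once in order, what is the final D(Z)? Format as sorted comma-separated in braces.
Constraint 1 (Z + U = V) on D(Z)={1,2,4,5,6} D(U)={1,6,7} D(V)={1,2,4,5,6}: Z {1,2,4,5,6}->{1,4,5}; U {1,6,7}->{1}; V {1,2,4,5,6}->{2,5,6}
Constraint 2 (Z < V) on D(Z)={1,4,5} D(V)={2,5,6}: no change
Constraint 3 (U < V) on D(U)={1} D(V)={2,5,6}: no change
Constraint 4 (Z + W = U) on D(Z)={1,4,5} D(W)={1,2,4,5,8} D(U)={1}: Z {1,4,5}->{}; W {1,2,4,5,8}->{}; U {1}->{}
So after all 4 constraints: D(Z) = {}

Answer: {}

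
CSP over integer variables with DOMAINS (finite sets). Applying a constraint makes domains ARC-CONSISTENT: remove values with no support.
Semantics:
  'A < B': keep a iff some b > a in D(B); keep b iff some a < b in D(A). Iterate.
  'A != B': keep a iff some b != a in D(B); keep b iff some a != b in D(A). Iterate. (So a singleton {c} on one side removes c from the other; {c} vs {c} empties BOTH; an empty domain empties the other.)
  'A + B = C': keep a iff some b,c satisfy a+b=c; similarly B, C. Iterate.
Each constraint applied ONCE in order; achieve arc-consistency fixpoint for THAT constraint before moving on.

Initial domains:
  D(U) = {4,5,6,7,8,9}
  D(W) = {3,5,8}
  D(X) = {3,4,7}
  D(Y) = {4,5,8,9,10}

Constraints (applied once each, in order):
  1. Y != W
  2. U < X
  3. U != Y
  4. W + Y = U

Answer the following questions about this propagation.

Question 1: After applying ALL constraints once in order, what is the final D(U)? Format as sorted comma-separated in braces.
Answer: {}

Derivation:
Constraint 1 (Y != W) on D(Y)={4,5,8,9,10} D(W)={3,5,8}: no change
Constraint 2 (U < X) on D(U)={4,5,6,7,8,9} D(X)={3,4,7}: U {4,5,6,7,8,9}->{4,5,6}; X {3,4,7}->{7}
Constraint 3 (U != Y) on D(U)={4,5,6} D(Y)={4,5,8,9,10}: no change
Constraint 4 (W + Y = U) on D(W)={3,5,8} D(Y)={4,5,8,9,10} D(U)={4,5,6}: W {3,5,8}->{}; Y {4,5,8,9,10}->{}; U {4,5,6}->{}
So after all 4 constraints: D(U) = {}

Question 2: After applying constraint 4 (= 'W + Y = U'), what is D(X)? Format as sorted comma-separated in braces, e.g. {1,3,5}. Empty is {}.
Constraint 1 (Y != W) on D(Y)={4,5,8,9,10} D(W)={3,5,8}: no change
Constraint 2 (U < X) on D(U)={4,5,6,7,8,9} D(X)={3,4,7}: U {4,5,6,7,8,9}->{4,5,6}; X {3,4,7}->{7}
Constraint 3 (U != Y) on D(U)={4,5,6} D(Y)={4,5,8,9,10}: no change
Constraint 4 (W + Y = U) on D(W)={3,5,8} D(Y)={4,5,8,9,10} D(U)={4,5,6}: W {3,5,8}->{}; Y {4,5,8,9,10}->{}; U {4,5,6}->{}
So after constraint 4: D(X) = {7}

Answer: {7}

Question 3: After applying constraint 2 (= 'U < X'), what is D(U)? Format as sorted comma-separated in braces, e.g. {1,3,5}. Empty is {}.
Constraint 1 (Y != W) on D(Y)={4,5,8,9,10} D(W)={3,5,8}: no change
Constraint 2 (U < X) on D(U)={4,5,6,7,8,9} D(X)={3,4,7}: U {4,5,6,7,8,9}->{4,5,6}; X {3,4,7}->{7}
So after constraint 2: D(U) = {4,5,6}

Answer: {4,5,6}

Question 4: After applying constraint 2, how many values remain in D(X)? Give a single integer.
Answer: 1

Derivation:
Constraint 1 (Y != W) on D(Y)={4,5,8,9,10} D(W)={3,5,8}: no change
Constraint 2 (U < X) on D(U)={4,5,6,7,8,9} D(X)={3,4,7}: U {4,5,6,7,8,9}->{4,5,6}; X {3,4,7}->{7}
So after constraint 2: D(X)={7}, size = 1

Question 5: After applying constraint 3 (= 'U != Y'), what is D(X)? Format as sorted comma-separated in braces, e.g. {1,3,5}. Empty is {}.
Constraint 1 (Y != W) on D(Y)={4,5,8,9,10} D(W)={3,5,8}: no change
Constraint 2 (U < X) on D(U)={4,5,6,7,8,9} D(X)={3,4,7}: U {4,5,6,7,8,9}->{4,5,6}; X {3,4,7}->{7}
Constraint 3 (U != Y) on D(U)={4,5,6} D(Y)={4,5,8,9,10}: no change
So after constraint 3: D(X) = {7}

Answer: {7}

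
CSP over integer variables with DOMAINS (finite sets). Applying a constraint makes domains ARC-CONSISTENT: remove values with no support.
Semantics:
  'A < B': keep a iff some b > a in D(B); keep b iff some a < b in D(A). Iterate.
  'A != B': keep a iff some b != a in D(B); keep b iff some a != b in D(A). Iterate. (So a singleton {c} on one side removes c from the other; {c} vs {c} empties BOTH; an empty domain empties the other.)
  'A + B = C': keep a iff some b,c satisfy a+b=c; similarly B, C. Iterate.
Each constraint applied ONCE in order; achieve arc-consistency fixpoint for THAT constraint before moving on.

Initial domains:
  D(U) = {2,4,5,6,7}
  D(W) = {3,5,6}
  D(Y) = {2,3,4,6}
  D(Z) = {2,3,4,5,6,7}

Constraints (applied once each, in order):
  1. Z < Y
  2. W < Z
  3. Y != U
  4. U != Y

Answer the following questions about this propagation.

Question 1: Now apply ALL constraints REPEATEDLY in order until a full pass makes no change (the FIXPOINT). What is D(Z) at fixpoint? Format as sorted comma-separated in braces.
Answer: {4,5}

Derivation:
pass 0 (initial): D(Z)={2,3,4,5,6,7}
pass 1: W {3,5,6}->{3}; Y {2,3,4,6}->{3,4,6}; Z {2,3,4,5,6,7}->{4,5}
pass 2: U {2,4,5,6,7}->{2,4,5,7}; Y {3,4,6}->{6}
pass 3: no change
Fixpoint after 3 passes: D(Z) = {4,5}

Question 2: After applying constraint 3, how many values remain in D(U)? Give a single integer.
Answer: 5

Derivation:
Constraint 1 (Z < Y) on D(Z)={2,3,4,5,6,7} D(Y)={2,3,4,6}: Z {2,3,4,5,6,7}->{2,3,4,5}; Y {2,3,4,6}->{3,4,6}
Constraint 2 (W < Z) on D(W)={3,5,6} D(Z)={2,3,4,5}: W {3,5,6}->{3}; Z {2,3,4,5}->{4,5}
Constraint 3 (Y != U) on D(Y)={3,4,6} D(U)={2,4,5,6,7}: no change
So after constraint 3: D(U)={2,4,5,6,7}, size = 5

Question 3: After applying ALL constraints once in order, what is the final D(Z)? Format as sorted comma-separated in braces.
Constraint 1 (Z < Y) on D(Z)={2,3,4,5,6,7} D(Y)={2,3,4,6}: Z {2,3,4,5,6,7}->{2,3,4,5}; Y {2,3,4,6}->{3,4,6}
Constraint 2 (W < Z) on D(W)={3,5,6} D(Z)={2,3,4,5}: W {3,5,6}->{3}; Z {2,3,4,5}->{4,5}
Constraint 3 (Y != U) on D(Y)={3,4,6} D(U)={2,4,5,6,7}: no change
Constraint 4 (U != Y) on D(U)={2,4,5,6,7} D(Y)={3,4,6}: no change
So after all 4 constraints: D(Z) = {4,5}

Answer: {4,5}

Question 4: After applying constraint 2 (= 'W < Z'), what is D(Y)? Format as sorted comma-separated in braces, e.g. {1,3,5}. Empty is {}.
Constraint 1 (Z < Y) on D(Z)={2,3,4,5,6,7} D(Y)={2,3,4,6}: Z {2,3,4,5,6,7}->{2,3,4,5}; Y {2,3,4,6}->{3,4,6}
Constraint 2 (W < Z) on D(W)={3,5,6} D(Z)={2,3,4,5}: W {3,5,6}->{3}; Z {2,3,4,5}->{4,5}
So after constraint 2: D(Y) = {3,4,6}

Answer: {3,4,6}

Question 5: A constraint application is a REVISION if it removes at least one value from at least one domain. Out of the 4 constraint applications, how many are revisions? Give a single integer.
Constraint 1 (Z < Y) on D(Z)={2,3,4,5,6,7} D(Y)={2,3,4,6}: Z {2,3,4,5,6,7}->{2,3,4,5}; Y {2,3,4,6}->{3,4,6} => REVISION
Constraint 2 (W < Z) on D(W)={3,5,6} D(Z)={2,3,4,5}: W {3,5,6}->{3}; Z {2,3,4,5}->{4,5} => REVISION
Constraint 3 (Y != U) on D(Y)={3,4,6} D(U)={2,4,5,6,7}: no change => not a revision
Constraint 4 (U != Y) on D(U)={2,4,5,6,7} D(Y)={3,4,6}: no change => not a revision
Total revisions = 2

Answer: 2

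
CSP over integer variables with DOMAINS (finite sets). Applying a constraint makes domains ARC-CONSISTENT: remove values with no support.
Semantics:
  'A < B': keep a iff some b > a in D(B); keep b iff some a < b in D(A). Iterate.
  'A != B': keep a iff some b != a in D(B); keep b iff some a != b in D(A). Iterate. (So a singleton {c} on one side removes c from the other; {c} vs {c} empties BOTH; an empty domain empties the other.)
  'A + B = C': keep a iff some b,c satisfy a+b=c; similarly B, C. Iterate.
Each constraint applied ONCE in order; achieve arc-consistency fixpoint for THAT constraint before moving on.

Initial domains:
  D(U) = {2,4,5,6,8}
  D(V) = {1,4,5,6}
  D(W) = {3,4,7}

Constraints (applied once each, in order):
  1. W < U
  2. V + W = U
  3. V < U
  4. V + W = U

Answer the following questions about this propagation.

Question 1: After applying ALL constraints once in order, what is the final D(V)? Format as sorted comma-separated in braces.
Constraint 1 (W < U) on D(W)={3,4,7} D(U)={2,4,5,6,8}: U {2,4,5,6,8}->{4,5,6,8}
Constraint 2 (V + W = U) on D(V)={1,4,5,6} D(W)={3,4,7} D(U)={4,5,6,8}: V {1,4,5,6}->{1,4,5}; U {4,5,6,8}->{4,5,8}
Constraint 3 (V < U) on D(V)={1,4,5} D(U)={4,5,8}: no change
Constraint 4 (V + W = U) on D(V)={1,4,5} D(W)={3,4,7} D(U)={4,5,8}: no change
So after all 4 constraints: D(V) = {1,4,5}

Answer: {1,4,5}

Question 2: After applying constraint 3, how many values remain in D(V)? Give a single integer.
Constraint 1 (W < U) on D(W)={3,4,7} D(U)={2,4,5,6,8}: U {2,4,5,6,8}->{4,5,6,8}
Constraint 2 (V + W = U) on D(V)={1,4,5,6} D(W)={3,4,7} D(U)={4,5,6,8}: V {1,4,5,6}->{1,4,5}; U {4,5,6,8}->{4,5,8}
Constraint 3 (V < U) on D(V)={1,4,5} D(U)={4,5,8}: no change
So after constraint 3: D(V)={1,4,5}, size = 3

Answer: 3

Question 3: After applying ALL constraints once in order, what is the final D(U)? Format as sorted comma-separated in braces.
Constraint 1 (W < U) on D(W)={3,4,7} D(U)={2,4,5,6,8}: U {2,4,5,6,8}->{4,5,6,8}
Constraint 2 (V + W = U) on D(V)={1,4,5,6} D(W)={3,4,7} D(U)={4,5,6,8}: V {1,4,5,6}->{1,4,5}; U {4,5,6,8}->{4,5,8}
Constraint 3 (V < U) on D(V)={1,4,5} D(U)={4,5,8}: no change
Constraint 4 (V + W = U) on D(V)={1,4,5} D(W)={3,4,7} D(U)={4,5,8}: no change
So after all 4 constraints: D(U) = {4,5,8}

Answer: {4,5,8}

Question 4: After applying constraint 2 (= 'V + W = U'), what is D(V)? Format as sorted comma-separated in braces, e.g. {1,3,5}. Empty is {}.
Constraint 1 (W < U) on D(W)={3,4,7} D(U)={2,4,5,6,8}: U {2,4,5,6,8}->{4,5,6,8}
Constraint 2 (V + W = U) on D(V)={1,4,5,6} D(W)={3,4,7} D(U)={4,5,6,8}: V {1,4,5,6}->{1,4,5}; U {4,5,6,8}->{4,5,8}
So after constraint 2: D(V) = {1,4,5}

Answer: {1,4,5}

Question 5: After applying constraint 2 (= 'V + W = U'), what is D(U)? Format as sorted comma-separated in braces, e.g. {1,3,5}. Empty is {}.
Answer: {4,5,8}

Derivation:
Constraint 1 (W < U) on D(W)={3,4,7} D(U)={2,4,5,6,8}: U {2,4,5,6,8}->{4,5,6,8}
Constraint 2 (V + W = U) on D(V)={1,4,5,6} D(W)={3,4,7} D(U)={4,5,6,8}: V {1,4,5,6}->{1,4,5}; U {4,5,6,8}->{4,5,8}
So after constraint 2: D(U) = {4,5,8}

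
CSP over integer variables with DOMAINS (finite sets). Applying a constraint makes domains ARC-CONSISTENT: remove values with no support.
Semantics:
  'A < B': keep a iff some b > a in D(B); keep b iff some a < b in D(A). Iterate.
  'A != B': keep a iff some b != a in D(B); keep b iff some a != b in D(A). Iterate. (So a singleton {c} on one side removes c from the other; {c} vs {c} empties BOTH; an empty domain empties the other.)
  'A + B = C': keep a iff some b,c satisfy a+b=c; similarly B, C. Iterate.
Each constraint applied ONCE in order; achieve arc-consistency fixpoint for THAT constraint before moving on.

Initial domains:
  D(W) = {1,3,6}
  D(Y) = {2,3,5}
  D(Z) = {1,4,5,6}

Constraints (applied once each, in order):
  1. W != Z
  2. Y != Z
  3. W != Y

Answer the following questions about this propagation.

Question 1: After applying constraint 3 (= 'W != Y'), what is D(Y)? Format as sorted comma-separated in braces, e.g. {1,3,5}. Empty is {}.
Constraint 1 (W != Z) on D(W)={1,3,6} D(Z)={1,4,5,6}: no change
Constraint 2 (Y != Z) on D(Y)={2,3,5} D(Z)={1,4,5,6}: no change
Constraint 3 (W != Y) on D(W)={1,3,6} D(Y)={2,3,5}: no change
So after constraint 3: D(Y) = {2,3,5}

Answer: {2,3,5}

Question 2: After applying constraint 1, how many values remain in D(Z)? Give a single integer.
Answer: 4

Derivation:
Constraint 1 (W != Z) on D(W)={1,3,6} D(Z)={1,4,5,6}: no change
So after constraint 1: D(Z)={1,4,5,6}, size = 4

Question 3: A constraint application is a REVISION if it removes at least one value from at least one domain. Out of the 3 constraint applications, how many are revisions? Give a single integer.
Answer: 0

Derivation:
Constraint 1 (W != Z) on D(W)={1,3,6} D(Z)={1,4,5,6}: no change => not a revision
Constraint 2 (Y != Z) on D(Y)={2,3,5} D(Z)={1,4,5,6}: no change => not a revision
Constraint 3 (W != Y) on D(W)={1,3,6} D(Y)={2,3,5}: no change => not a revision
Total revisions = 0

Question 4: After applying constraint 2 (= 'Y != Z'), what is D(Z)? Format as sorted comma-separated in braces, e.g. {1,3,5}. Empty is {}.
Constraint 1 (W != Z) on D(W)={1,3,6} D(Z)={1,4,5,6}: no change
Constraint 2 (Y != Z) on D(Y)={2,3,5} D(Z)={1,4,5,6}: no change
So after constraint 2: D(Z) = {1,4,5,6}

Answer: {1,4,5,6}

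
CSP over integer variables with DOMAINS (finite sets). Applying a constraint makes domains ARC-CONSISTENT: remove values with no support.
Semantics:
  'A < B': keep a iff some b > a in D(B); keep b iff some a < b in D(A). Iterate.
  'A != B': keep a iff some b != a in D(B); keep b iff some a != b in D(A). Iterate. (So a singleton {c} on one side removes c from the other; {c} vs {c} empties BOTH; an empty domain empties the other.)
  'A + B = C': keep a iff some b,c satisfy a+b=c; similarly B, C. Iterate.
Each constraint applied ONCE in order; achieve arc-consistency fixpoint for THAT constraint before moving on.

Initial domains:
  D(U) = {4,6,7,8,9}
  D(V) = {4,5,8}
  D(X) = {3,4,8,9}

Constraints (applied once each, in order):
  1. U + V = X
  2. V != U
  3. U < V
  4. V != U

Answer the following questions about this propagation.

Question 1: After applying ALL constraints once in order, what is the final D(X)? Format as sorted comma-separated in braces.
Answer: {8,9}

Derivation:
Constraint 1 (U + V = X) on D(U)={4,6,7,8,9} D(V)={4,5,8} D(X)={3,4,8,9}: U {4,6,7,8,9}->{4}; V {4,5,8}->{4,5}; X {3,4,8,9}->{8,9}
Constraint 2 (V != U) on D(V)={4,5} D(U)={4}: V {4,5}->{5}
Constraint 3 (U < V) on D(U)={4} D(V)={5}: no change
Constraint 4 (V != U) on D(V)={5} D(U)={4}: no change
So after all 4 constraints: D(X) = {8,9}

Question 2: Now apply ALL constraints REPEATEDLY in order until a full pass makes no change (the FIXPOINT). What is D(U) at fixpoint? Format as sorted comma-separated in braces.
pass 0 (initial): D(U)={4,6,7,8,9}
pass 1: U {4,6,7,8,9}->{4}; V {4,5,8}->{5}; X {3,4,8,9}->{8,9}
pass 2: X {8,9}->{9}
pass 3: no change
Fixpoint after 3 passes: D(U) = {4}

Answer: {4}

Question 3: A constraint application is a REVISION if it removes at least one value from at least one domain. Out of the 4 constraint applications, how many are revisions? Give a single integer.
Constraint 1 (U + V = X) on D(U)={4,6,7,8,9} D(V)={4,5,8} D(X)={3,4,8,9}: U {4,6,7,8,9}->{4}; V {4,5,8}->{4,5}; X {3,4,8,9}->{8,9} => REVISION
Constraint 2 (V != U) on D(V)={4,5} D(U)={4}: V {4,5}->{5} => REVISION
Constraint 3 (U < V) on D(U)={4} D(V)={5}: no change => not a revision
Constraint 4 (V != U) on D(V)={5} D(U)={4}: no change => not a revision
Total revisions = 2

Answer: 2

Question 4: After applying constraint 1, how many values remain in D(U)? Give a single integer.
Constraint 1 (U + V = X) on D(U)={4,6,7,8,9} D(V)={4,5,8} D(X)={3,4,8,9}: U {4,6,7,8,9}->{4}; V {4,5,8}->{4,5}; X {3,4,8,9}->{8,9}
So after constraint 1: D(U)={4}, size = 1

Answer: 1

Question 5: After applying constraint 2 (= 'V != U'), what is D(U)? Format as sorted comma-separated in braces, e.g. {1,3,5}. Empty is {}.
Constraint 1 (U + V = X) on D(U)={4,6,7,8,9} D(V)={4,5,8} D(X)={3,4,8,9}: U {4,6,7,8,9}->{4}; V {4,5,8}->{4,5}; X {3,4,8,9}->{8,9}
Constraint 2 (V != U) on D(V)={4,5} D(U)={4}: V {4,5}->{5}
So after constraint 2: D(U) = {4}

Answer: {4}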